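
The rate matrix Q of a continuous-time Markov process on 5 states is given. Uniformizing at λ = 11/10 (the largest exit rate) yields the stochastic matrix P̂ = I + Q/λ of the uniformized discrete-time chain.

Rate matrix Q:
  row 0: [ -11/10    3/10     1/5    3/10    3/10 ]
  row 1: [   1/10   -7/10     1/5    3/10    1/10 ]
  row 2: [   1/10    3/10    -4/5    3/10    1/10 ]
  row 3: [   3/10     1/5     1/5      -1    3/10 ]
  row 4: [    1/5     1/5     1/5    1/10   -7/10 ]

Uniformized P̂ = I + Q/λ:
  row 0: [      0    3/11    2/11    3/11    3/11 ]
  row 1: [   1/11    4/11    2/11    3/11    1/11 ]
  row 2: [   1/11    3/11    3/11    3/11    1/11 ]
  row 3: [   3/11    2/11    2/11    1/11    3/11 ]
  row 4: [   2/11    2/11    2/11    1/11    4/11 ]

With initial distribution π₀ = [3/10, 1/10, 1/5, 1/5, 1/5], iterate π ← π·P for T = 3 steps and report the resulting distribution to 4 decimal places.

t=0: π = [0.3000, 0.1000, 0.2000, 0.2000, 0.2000]
t=1: π = [0.1182, 0.2455, 0.2000, 0.2000, 0.2364]
t=2: π = [0.1380, 0.2554, 0.2000, 0.1934, 0.2132]
t=3: π = [0.1329, 0.2590, 0.2000, 0.1988, 0.2093]

π = [0.1329, 0.2590, 0.2000, 0.1988, 0.2093]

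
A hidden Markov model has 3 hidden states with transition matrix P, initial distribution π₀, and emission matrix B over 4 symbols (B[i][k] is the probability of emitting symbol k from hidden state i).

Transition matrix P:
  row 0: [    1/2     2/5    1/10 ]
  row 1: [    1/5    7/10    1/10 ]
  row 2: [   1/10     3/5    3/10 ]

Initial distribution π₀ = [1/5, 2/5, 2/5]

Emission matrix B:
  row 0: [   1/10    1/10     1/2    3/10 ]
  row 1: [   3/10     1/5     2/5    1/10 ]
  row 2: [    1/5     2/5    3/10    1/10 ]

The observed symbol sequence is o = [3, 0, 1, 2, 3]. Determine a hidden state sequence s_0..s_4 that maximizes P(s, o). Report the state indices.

path = [1, 1, 1, 1, 1]

t=0: δ = [6.000e-02, 4.000e-02, 4.000e-02]  (obs o_0=3)
t=1: δ = [3.000e-03, 8.400e-03, 2.400e-03]  ψ = [0, 1, 2]  (obs o_1=0)
t=2: δ = [1.680e-04, 1.176e-03, 3.360e-04]  ψ = [1, 1, 1]  (obs o_2=1)
t=3: δ = [1.176e-04, 3.293e-04, 3.528e-05]  ψ = [1, 1, 1]  (obs o_3=2)
t=4: δ = [1.976e-05, 2.305e-05, 3.293e-06]  ψ = [1, 1, 1]  (obs o_4=3)
backtrack: best end state = 1; path = [1, 1, 1, 1, 1]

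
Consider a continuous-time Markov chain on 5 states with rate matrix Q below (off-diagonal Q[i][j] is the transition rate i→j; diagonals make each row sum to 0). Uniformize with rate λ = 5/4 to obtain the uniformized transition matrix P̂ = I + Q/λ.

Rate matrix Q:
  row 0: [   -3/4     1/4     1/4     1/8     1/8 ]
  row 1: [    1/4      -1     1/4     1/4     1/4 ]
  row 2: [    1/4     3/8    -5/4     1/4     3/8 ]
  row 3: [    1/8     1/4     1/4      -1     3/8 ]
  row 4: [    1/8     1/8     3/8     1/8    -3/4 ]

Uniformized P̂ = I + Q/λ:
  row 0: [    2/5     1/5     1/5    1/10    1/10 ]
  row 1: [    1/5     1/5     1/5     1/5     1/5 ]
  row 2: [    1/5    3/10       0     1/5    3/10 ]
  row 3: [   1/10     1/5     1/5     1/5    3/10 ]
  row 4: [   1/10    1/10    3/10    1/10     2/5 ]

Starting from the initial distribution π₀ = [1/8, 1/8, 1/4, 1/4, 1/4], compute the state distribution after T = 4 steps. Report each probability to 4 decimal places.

π = [0.1966, 0.1918, 0.1893, 0.1534, 0.2688]

t=0: π = [0.1250, 0.1250, 0.2500, 0.2500, 0.2500]
t=1: π = [0.1750, 0.2000, 0.1750, 0.1625, 0.2875]
t=2: π = [0.1900, 0.1888, 0.1938, 0.1538, 0.2738]
t=3: π = [0.1953, 0.1920, 0.1886, 0.1536, 0.2705]
t=4: π = [0.1966, 0.1918, 0.1893, 0.1534, 0.2688]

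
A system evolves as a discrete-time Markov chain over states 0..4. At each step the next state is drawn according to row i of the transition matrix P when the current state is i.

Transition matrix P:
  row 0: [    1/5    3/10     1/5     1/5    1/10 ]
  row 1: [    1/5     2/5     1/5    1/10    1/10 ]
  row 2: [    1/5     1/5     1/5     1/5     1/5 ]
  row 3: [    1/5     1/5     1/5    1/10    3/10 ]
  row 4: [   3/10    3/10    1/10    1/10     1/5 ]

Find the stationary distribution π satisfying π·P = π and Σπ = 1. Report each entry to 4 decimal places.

Balance equations π_j = Σ_i π_i·P[i][j]:
  π_0 = 1/5·π_0 + 1/5·π_1 + 1/5·π_2 + 1/5·π_3 + 3/10·π_4
  π_1 = 3/10·π_0 + 2/5·π_1 + 1/5·π_2 + 1/5·π_3 + 3/10·π_4
  π_2 = 1/5·π_0 + 1/5·π_1 + 1/5·π_2 + 1/5·π_3 + 1/10·π_4
  π_3 = 1/5·π_0 + 1/10·π_1 + 1/5·π_2 + 1/10·π_3 + 1/10·π_4
  normalize: π_0 + π_1 + π_2 + π_3 + π_4 = 1
Solving the linear system gives exactly π = [492/2275, 1353/4550, 418/2275, 7/50, 74/455].

π = [0.2163, 0.2974, 0.1837, 0.1400, 0.1626]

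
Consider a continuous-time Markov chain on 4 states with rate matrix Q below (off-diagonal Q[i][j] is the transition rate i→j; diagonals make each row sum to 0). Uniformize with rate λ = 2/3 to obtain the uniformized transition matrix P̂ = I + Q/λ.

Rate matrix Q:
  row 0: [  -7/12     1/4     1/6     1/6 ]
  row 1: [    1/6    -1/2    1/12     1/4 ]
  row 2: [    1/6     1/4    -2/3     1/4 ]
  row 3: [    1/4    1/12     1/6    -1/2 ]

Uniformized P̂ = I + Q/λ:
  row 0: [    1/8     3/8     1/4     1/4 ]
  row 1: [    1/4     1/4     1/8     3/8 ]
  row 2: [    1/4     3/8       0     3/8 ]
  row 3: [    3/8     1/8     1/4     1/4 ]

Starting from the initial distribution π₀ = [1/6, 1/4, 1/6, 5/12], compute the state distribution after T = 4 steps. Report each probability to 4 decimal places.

π = [0.2562, 0.2654, 0.1737, 0.3048]

t=0: π = [0.1667, 0.2500, 0.1667, 0.4167]
t=1: π = [0.2813, 0.2396, 0.1771, 0.3021]
t=2: π = [0.2526, 0.2695, 0.1758, 0.3021]
t=3: π = [0.2562, 0.2658, 0.1724, 0.3057]
t=4: π = [0.2562, 0.2654, 0.1737, 0.3048]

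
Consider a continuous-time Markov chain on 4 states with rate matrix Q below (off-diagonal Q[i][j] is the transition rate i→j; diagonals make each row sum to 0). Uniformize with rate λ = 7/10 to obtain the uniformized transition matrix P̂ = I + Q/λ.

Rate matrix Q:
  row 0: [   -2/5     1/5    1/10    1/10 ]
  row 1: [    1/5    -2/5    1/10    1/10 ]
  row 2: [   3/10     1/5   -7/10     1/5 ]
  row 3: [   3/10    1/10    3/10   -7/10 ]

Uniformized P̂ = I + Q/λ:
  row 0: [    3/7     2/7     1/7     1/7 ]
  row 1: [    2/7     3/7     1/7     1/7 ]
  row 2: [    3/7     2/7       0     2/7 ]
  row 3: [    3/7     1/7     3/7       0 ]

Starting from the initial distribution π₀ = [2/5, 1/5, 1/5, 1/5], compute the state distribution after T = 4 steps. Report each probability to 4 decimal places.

t=0: π = [0.4000, 0.2000, 0.2000, 0.2000]
t=1: π = [0.4000, 0.2857, 0.1714, 0.1429]
t=2: π = [0.3878, 0.3061, 0.1592, 0.1469]
t=3: π = [0.3848, 0.3085, 0.1621, 0.1446]
t=4: π = [0.3845, 0.3091, 0.1610, 0.1454]

π = [0.3845, 0.3091, 0.1610, 0.1454]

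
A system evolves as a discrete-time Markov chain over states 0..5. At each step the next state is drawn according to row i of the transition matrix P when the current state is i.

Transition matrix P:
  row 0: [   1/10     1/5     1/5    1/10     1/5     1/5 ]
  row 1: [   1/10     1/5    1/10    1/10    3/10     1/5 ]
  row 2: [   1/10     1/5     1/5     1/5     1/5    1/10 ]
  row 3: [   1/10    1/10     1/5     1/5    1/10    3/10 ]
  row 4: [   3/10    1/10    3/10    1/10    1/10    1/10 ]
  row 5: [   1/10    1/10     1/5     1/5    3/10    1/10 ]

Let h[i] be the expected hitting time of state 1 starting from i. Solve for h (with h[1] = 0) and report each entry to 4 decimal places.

h = [6.6435, 0.0000, 6.6471, 7.4020, 7.1821, 7.3653]

First-step conditioning: h[1] = 0; for i ≠ 1, h[i] = 1 + Σ_k P[i][k]·h[k].
  h[0] = 1 + 1/10·h[0] + 1/5·h[2] + 1/10·h[3] + 1/5·h[4] + 1/5·h[5]
  h[2] = 1 + 1/10·h[0] + 1/5·h[2] + 1/5·h[3] + 1/5·h[4] + 1/10·h[5]
  h[3] = 1 + 1/10·h[0] + 1/5·h[2] + 1/5·h[3] + 1/10·h[4] + 3/10·h[5]
  h[4] = 1 + 3/10·h[0] + 3/10·h[2] + 1/10·h[3] + 1/10·h[4] + 1/10·h[5]
  h[5] = 1 + 1/10·h[0] + 1/5·h[2] + 1/5·h[3] + 3/10·h[4] + 1/10·h[5]
Solving the 5×5 linear system over states ≠ 1 gives exactly h = [18130/2729, 0, 18140/2729, 20200/2729, 19600/2729, 20100/2729] (h[1] = 0 is the target).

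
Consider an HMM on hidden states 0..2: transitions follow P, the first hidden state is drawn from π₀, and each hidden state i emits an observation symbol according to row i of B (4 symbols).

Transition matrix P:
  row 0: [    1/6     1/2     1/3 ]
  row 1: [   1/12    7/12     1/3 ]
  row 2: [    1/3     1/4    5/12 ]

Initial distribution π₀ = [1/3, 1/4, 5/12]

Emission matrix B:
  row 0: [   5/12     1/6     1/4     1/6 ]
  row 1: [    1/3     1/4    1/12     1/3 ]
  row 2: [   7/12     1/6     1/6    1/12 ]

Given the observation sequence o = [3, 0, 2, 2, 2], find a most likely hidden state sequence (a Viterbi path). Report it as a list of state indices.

path = [1, 2, 2, 2, 0]

t=0: δ = [5.556e-02, 8.333e-02, 3.472e-02]  (obs o_0=3)
t=1: δ = [4.823e-03, 1.620e-02, 1.620e-02]  ψ = [2, 1, 1]  (obs o_1=0)
t=2: δ = [1.350e-03, 7.877e-04, 1.125e-03]  ψ = [2, 1, 2]  (obs o_2=2)
t=3: δ = [9.377e-05, 5.626e-05, 7.814e-05]  ψ = [2, 0, 2]  (obs o_3=2)
t=4: δ = [6.512e-06, 3.907e-06, 5.427e-06]  ψ = [2, 0, 2]  (obs o_4=2)
backtrack: best end state = 0; path = [1, 2, 2, 2, 0]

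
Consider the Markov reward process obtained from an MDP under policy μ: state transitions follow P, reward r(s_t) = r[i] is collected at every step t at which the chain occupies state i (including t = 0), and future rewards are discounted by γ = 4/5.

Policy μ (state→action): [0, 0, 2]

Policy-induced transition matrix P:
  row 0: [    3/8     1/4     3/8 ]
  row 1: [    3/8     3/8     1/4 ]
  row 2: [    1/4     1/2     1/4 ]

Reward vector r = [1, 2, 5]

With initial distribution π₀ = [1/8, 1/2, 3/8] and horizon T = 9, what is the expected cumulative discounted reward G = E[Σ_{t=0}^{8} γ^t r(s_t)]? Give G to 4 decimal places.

t=0: π = [0.1250, 0.5000, 0.3750], E[r] = 3.0000, γ^t·E[r] = 3.000000, running G = 3.000000
t=1: π = [0.3281, 0.4063, 0.2656], E[r] = 2.4688, γ^t·E[r] = 1.975000, running G = 4.975000
t=2: π = [0.3418, 0.3672, 0.2910], E[r] = 2.5313, γ^t·E[r] = 1.620000, running G = 6.595000
t=3: π = [0.3386, 0.3687, 0.2927], E[r] = 2.5396, γ^t·E[r] = 1.300250, running G = 7.895250
t=4: π = [0.3384, 0.3693, 0.2923], E[r] = 2.5386, γ^t·E[r] = 1.039800, running G = 8.935050
t=5: π = [0.3385, 0.3692, 0.2923], E[r] = 2.5384, γ^t·E[r] = 0.831798, running G = 9.766848
t=6: π = [0.3385, 0.3692, 0.2923], E[r] = 2.5385, γ^t·E[r] = 0.665442, running G = 10.432290
t=7: π = [0.3385, 0.3692, 0.2923], E[r] = 2.5385, γ^t·E[r] = 0.532354, running G = 10.964644
t=8: π = [0.3385, 0.3692, 0.2923], E[r] = 2.5385, γ^t·E[r] = 0.425883, running G = 11.390527

G = 11.3905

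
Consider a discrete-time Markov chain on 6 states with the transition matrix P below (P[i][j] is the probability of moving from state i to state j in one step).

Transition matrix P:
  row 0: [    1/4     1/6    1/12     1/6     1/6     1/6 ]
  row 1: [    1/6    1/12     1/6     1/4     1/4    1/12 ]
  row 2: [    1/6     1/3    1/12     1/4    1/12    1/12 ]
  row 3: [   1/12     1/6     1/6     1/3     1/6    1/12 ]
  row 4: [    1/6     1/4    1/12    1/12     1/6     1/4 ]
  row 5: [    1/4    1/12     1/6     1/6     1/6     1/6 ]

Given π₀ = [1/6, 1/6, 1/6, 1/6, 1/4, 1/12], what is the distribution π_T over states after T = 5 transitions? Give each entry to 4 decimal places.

π = [0.1750, 0.1760, 0.1272, 0.2132, 0.1707, 0.1379]

t=0: π = [0.1667, 0.1667, 0.1667, 0.1667, 0.2500, 0.0833]
t=1: π = [0.1736, 0.1944, 0.1181, 0.2014, 0.1667, 0.1458]
t=2: π = [0.1765, 0.1719, 0.1285, 0.2124, 0.1730, 0.1377]
t=3: π = [0.1752, 0.1767, 0.1268, 0.2127, 0.1703, 0.1384]
t=4: π = [0.1751, 0.1757, 0.1273, 0.2132, 0.1708, 0.1378]
t=5: π = [0.1750, 0.1760, 0.1272, 0.2132, 0.1707, 0.1379]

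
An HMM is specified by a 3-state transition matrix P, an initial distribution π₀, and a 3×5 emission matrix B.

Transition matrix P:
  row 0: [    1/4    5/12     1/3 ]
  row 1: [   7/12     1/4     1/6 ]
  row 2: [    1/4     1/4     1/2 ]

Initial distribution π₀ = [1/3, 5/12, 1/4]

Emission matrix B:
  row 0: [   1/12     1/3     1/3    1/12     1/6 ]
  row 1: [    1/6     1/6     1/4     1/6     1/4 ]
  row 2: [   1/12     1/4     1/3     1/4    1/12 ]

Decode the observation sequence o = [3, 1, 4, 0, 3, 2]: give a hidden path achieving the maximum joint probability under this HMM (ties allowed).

t=0: δ = [2.778e-02, 6.944e-02, 6.250e-02]  (obs o_0=3)
t=1: δ = [1.350e-02, 2.894e-03, 7.812e-03]  ψ = [1, 1, 2]  (obs o_1=1)
t=2: δ = [5.626e-04, 1.407e-03, 3.751e-04]  ψ = [0, 0, 0]  (obs o_2=4)
t=3: δ = [6.838e-05, 5.861e-05, 1.954e-05]  ψ = [1, 1, 1]  (obs o_3=0)
t=4: δ = [2.849e-06, 4.748e-06, 5.698e-06]  ψ = [1, 0, 0]  (obs o_4=3)
t=5: δ = [9.233e-07, 3.561e-07, 9.497e-07]  ψ = [1, 2, 2]  (obs o_5=2)
backtrack: best end state = 2; path = [1, 0, 1, 0, 2, 2]

path = [1, 0, 1, 0, 2, 2]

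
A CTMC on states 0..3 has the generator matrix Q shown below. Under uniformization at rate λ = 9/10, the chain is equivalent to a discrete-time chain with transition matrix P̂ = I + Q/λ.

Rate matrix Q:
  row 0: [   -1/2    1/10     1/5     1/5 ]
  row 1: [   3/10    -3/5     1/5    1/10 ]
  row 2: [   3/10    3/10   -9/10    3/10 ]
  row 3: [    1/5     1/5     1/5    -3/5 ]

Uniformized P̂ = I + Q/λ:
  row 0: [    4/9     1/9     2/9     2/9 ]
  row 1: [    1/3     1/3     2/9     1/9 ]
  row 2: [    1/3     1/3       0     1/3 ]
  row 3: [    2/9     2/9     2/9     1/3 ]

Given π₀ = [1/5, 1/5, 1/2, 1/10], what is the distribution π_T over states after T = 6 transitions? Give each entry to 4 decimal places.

π = [0.3445, 0.2296, 0.1819, 0.2440]

t=0: π = [0.2000, 0.2000, 0.5000, 0.1000]
t=1: π = [0.3444, 0.2778, 0.1111, 0.2667]
t=2: π = [0.3420, 0.2272, 0.1975, 0.2333]
t=3: π = [0.3454, 0.2314, 0.1783, 0.2449]
t=4: π = [0.3445, 0.2294, 0.1826, 0.2435]
t=5: π = [0.3446, 0.2297, 0.1816, 0.2441]
t=6: π = [0.3445, 0.2296, 0.1819, 0.2440]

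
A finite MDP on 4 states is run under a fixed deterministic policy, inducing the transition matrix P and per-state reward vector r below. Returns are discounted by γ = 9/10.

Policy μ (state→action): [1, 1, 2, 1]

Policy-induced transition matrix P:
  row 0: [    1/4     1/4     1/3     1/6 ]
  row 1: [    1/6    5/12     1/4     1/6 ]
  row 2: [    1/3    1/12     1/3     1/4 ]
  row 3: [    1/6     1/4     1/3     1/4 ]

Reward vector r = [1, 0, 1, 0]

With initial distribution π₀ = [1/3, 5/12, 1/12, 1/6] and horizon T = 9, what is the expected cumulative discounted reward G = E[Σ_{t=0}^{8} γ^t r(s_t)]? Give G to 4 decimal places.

G = 3.1962

t=0: π = [0.3333, 0.4167, 0.0833, 0.1667], E[r] = 0.4167, γ^t·E[r] = 0.416667, running G = 0.416667
t=1: π = [0.2083, 0.3056, 0.2986, 0.1875], E[r] = 0.5069, γ^t·E[r] = 0.456250, running G = 0.872917
t=2: π = [0.2338, 0.2512, 0.3079, 0.2072], E[r] = 0.5417, γ^t·E[r] = 0.438750, running G = 1.311667
t=3: π = [0.2375, 0.2405, 0.3124, 0.2096], E[r] = 0.5499, γ^t·E[r] = 0.400852, running G = 1.712518
t=4: π = [0.2385, 0.2380, 0.3133, 0.2102], E[r] = 0.5518, γ^t·E[r] = 0.362043, running G = 2.074561
t=5: π = [0.2388, 0.2375, 0.3135, 0.2103], E[r] = 0.5523, γ^t·E[r] = 0.326102, running G = 2.400663
t=6: π = [0.2388, 0.2373, 0.3135, 0.2103], E[r] = 0.5524, γ^t·E[r] = 0.293546, running G = 2.694208
t=7: π = [0.2388, 0.2373, 0.3136, 0.2103], E[r] = 0.5524, γ^t·E[r] = 0.264202, running G = 2.958411
t=8: π = [0.2388, 0.2373, 0.3136, 0.2103], E[r] = 0.5524, γ^t·E[r] = 0.237784, running G = 3.196195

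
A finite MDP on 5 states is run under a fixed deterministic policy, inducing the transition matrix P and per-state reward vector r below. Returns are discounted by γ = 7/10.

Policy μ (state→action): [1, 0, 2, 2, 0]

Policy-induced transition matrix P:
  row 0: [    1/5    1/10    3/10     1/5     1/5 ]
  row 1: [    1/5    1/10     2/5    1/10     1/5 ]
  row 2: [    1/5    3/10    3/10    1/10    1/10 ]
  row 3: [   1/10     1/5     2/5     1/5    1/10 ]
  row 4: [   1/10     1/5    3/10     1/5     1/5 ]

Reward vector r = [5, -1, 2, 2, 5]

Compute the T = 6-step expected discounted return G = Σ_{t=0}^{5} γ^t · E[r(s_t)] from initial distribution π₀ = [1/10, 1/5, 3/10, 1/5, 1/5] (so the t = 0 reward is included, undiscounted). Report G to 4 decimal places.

t=0: π = [0.1000, 0.2000, 0.3000, 0.2000, 0.2000], E[r] = 2.3000, γ^t·E[r] = 2.300000, running G = 2.300000
t=1: π = [0.1600, 0.2000, 0.3400, 0.1500, 0.1500], E[r] = 2.3300, γ^t·E[r] = 1.631000, running G = 3.931000
t=2: π = [0.1700, 0.1980, 0.3350, 0.1460, 0.1510], E[r] = 2.3690, γ^t·E[r] = 1.160810, running G = 5.091810
t=3: π = [0.1703, 0.1967, 0.3344, 0.1467, 0.1519], E[r] = 2.3765, γ^t·E[r] = 0.815140, running G = 5.906950
t=4: π = [0.1701, 0.1967, 0.3343, 0.1469, 0.1519], E[r] = 2.3759, γ^t·E[r] = 0.570446, running G = 6.477396
t=5: π = [0.1701, 0.1967, 0.3344, 0.1469, 0.1519], E[r] = 2.3758, γ^t·E[r] = 0.399294, running G = 6.876690

G = 6.8767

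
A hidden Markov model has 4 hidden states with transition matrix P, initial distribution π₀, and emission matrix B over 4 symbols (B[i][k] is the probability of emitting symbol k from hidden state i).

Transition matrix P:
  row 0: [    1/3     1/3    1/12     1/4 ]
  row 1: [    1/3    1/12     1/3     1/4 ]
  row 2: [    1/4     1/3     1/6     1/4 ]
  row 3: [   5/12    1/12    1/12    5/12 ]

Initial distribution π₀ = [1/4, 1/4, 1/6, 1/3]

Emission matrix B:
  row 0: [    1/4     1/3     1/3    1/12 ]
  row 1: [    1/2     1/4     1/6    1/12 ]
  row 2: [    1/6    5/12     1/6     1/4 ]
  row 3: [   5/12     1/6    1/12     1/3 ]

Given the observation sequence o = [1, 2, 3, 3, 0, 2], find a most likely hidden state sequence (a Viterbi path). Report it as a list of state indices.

t=0: δ = [8.333e-02, 6.250e-02, 6.944e-02, 5.556e-02]  (obs o_0=1)
t=1: δ = [9.259e-03, 4.630e-03, 3.472e-03, 1.929e-03]  ψ = [0, 0, 1, 3]  (obs o_1=2)
t=2: δ = [2.572e-04, 2.572e-04, 3.858e-04, 7.716e-04]  ψ = [0, 0, 1, 0]  (obs o_2=3)
t=3: δ = [2.679e-05, 1.072e-05, 2.143e-05, 1.072e-04]  ψ = [3, 2, 1, 3]  (obs o_3=3)
t=4: δ = [1.116e-05, 4.465e-06, 1.488e-06, 1.861e-05]  ψ = [3, 0, 3, 3]  (obs o_4=0)
t=5: δ = [2.584e-06, 6.202e-07, 2.584e-07, 6.460e-07]  ψ = [3, 0, 3, 3]  (obs o_5=2)
backtrack: best end state = 0; path = [0, 0, 3, 3, 3, 0]

path = [0, 0, 3, 3, 3, 0]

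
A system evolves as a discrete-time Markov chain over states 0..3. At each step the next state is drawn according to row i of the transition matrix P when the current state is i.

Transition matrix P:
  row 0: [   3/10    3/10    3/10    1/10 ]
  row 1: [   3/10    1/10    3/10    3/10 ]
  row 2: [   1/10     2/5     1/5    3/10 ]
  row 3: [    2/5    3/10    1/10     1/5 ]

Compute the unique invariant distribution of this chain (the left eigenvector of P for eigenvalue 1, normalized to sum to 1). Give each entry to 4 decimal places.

Balance equations π_j = Σ_i π_i·P[i][j]:
  π_0 = 3/10·π_0 + 3/10·π_1 + 1/10·π_2 + 2/5·π_3
  π_1 = 3/10·π_0 + 1/10·π_1 + 2/5·π_2 + 3/10·π_3
  π_2 = 3/10·π_0 + 3/10·π_1 + 1/5·π_2 + 1/10·π_3
  normalize: π_0 + π_1 + π_2 + π_3 = 1
Solving the linear system gives exactly π = [171/620, 167/620, 36/155, 69/310].

π = [0.2758, 0.2694, 0.2323, 0.2226]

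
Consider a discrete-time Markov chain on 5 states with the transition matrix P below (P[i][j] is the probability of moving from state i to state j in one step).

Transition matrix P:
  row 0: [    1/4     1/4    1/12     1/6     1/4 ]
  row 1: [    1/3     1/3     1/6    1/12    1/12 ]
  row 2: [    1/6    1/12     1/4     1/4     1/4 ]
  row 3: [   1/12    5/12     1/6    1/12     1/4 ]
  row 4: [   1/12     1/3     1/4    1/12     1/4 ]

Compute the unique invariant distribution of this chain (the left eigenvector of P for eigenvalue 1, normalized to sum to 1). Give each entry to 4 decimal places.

π = [0.2027, 0.2819, 0.1818, 0.1305, 0.2030]

Balance equations π_j = Σ_i π_i·P[i][j]:
  π_0 = 1/4·π_0 + 1/3·π_1 + 1/6·π_2 + 1/12·π_3 + 1/12·π_4
  π_1 = 1/4·π_0 + 1/3·π_1 + 1/12·π_2 + 5/12·π_3 + 1/3·π_4
  π_2 = 1/12·π_0 + 1/6·π_1 + 1/4·π_2 + 1/6·π_3 + 1/4·π_4
  π_3 = 1/6·π_0 + 1/12·π_1 + 1/4·π_2 + 1/12·π_3 + 1/12·π_4
  normalize: π_0 + π_1 + π_2 + π_3 + π_4 = 1
Solving the linear system gives exactly π = [1790/8829, 553/1962, 3211/17658, 2305/17658, 1195/5886].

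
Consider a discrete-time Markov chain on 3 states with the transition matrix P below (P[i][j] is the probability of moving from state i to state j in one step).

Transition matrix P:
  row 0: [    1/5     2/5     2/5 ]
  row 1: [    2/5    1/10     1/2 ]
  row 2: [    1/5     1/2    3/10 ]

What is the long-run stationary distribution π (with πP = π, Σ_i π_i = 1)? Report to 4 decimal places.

Balance equations π_j = Σ_i π_i·P[i][j]:
  π_0 = 1/5·π_0 + 2/5·π_1 + 1/5·π_2
  π_1 = 2/5·π_0 + 1/10·π_1 + 1/2·π_2
  normalize: π_0 + π_1 + π_2 = 1
Solving the linear system gives exactly π = [19/71, 24/71, 28/71].

π = [0.2676, 0.3380, 0.3944]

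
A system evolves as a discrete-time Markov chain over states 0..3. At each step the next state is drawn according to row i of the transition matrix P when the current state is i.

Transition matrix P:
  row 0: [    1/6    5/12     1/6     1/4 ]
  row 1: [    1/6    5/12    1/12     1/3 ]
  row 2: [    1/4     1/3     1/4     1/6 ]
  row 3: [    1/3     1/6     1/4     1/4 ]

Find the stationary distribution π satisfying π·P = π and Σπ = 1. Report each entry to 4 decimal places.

Balance equations π_j = Σ_i π_i·P[i][j]:
  π_0 = 1/6·π_0 + 1/6·π_1 + 1/4·π_2 + 1/3·π_3
  π_1 = 5/12·π_0 + 5/12·π_1 + 1/3·π_2 + 1/6·π_3
  π_2 = 1/6·π_0 + 1/12·π_1 + 1/4·π_2 + 1/4·π_3
  normalize: π_0 + π_1 + π_2 + π_3 = 1
Solving the linear system gives exactly π = [365/1621, 545/1621, 284/1621, 427/1621].

π = [0.2252, 0.3362, 0.1752, 0.2634]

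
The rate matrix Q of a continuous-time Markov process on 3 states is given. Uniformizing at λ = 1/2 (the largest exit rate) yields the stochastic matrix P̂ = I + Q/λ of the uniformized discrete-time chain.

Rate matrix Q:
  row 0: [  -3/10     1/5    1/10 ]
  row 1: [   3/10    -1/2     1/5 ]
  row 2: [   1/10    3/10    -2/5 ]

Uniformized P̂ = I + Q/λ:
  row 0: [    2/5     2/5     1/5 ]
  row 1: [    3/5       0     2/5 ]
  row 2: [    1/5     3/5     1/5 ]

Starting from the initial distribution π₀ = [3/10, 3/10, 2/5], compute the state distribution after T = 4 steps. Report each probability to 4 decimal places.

π = [0.4139, 0.3198, 0.2662]

t=0: π = [0.3000, 0.3000, 0.4000]
t=1: π = [0.3800, 0.3600, 0.2600]
t=2: π = [0.4200, 0.3080, 0.2720]
t=3: π = [0.4072, 0.3312, 0.2616]
t=4: π = [0.4139, 0.3198, 0.2662]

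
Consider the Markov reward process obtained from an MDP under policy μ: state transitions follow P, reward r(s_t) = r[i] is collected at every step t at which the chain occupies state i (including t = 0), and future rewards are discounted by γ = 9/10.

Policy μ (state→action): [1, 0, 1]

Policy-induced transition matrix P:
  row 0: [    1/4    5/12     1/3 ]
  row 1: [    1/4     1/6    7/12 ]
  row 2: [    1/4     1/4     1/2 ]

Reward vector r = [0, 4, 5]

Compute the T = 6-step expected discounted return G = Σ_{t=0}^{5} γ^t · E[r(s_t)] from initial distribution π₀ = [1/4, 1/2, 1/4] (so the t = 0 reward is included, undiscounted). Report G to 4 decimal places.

t=0: π = [0.2500, 0.5000, 0.2500], E[r] = 3.2500, γ^t·E[r] = 3.250000, running G = 3.250000
t=1: π = [0.2500, 0.2500, 0.5000], E[r] = 3.5000, γ^t·E[r] = 3.150000, running G = 6.400000
t=2: π = [0.2500, 0.2708, 0.4792], E[r] = 3.4792, γ^t·E[r] = 2.818125, running G = 9.218125
t=3: π = [0.2500, 0.2691, 0.4809], E[r] = 3.4809, γ^t·E[r] = 2.537578, running G = 11.755703
t=4: π = [0.2500, 0.2692, 0.4808], E[r] = 3.4808, γ^t·E[r] = 2.283725, running G = 14.039429
t=5: π = [0.2500, 0.2692, 0.4808], E[r] = 3.4808, γ^t·E[r] = 2.055360, running G = 16.094788

G = 16.0948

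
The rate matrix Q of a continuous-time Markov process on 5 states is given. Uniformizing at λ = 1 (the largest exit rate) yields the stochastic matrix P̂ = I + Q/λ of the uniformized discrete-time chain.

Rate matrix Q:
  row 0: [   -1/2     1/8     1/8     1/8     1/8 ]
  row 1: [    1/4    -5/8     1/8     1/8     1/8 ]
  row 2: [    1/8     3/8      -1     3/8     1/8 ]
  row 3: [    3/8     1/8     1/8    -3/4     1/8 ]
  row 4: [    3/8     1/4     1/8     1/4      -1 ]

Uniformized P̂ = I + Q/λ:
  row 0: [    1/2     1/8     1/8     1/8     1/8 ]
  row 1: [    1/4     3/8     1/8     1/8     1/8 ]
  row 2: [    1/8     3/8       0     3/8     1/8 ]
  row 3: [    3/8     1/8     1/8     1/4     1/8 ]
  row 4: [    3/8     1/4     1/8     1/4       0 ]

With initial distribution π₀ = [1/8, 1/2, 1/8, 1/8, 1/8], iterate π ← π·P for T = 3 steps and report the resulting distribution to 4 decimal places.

π = [0.3606, 0.2268, 0.1111, 0.1904, 0.1111]

t=0: π = [0.1250, 0.5000, 0.1250, 0.1250, 0.1250]
t=1: π = [0.2969, 0.2969, 0.1094, 0.1875, 0.1094]
t=2: π = [0.3477, 0.2402, 0.1113, 0.1895, 0.1113]
t=3: π = [0.3606, 0.2268, 0.1111, 0.1904, 0.1111]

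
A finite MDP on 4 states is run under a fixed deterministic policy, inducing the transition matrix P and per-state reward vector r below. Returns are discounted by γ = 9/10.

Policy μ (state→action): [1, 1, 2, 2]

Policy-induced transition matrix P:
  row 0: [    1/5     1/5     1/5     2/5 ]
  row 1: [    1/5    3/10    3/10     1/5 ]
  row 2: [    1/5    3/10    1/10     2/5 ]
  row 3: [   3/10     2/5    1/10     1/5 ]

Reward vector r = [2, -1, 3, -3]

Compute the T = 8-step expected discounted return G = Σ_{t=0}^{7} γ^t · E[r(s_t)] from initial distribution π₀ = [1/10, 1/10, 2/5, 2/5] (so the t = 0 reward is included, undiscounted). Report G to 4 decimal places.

t=0: π = [0.1000, 0.1000, 0.4000, 0.4000], E[r] = 0.1000, γ^t·E[r] = 0.100000, running G = 0.100000
t=1: π = [0.2400, 0.3300, 0.1300, 0.3000], E[r] = -0.3600, γ^t·E[r] = -0.324000, running G = -0.224000
t=2: π = [0.2300, 0.3060, 0.1900, 0.2740], E[r] = -0.0980, γ^t·E[r] = -0.079380, running G = -0.303380
t=3: π = [0.2274, 0.3044, 0.1842, 0.2840], E[r] = -0.1490, γ^t·E[r] = -0.108621, running G = -0.412001
t=4: π = [0.2284, 0.3057, 0.1836, 0.2823], E[r] = -0.1450, γ^t·E[r] = -0.095108, running G = -0.507109
t=5: π = [0.2282, 0.3054, 0.1840, 0.2824], E[r] = -0.1442, γ^t·E[r] = -0.085163, running G = -0.592272
t=6: π = [0.2282, 0.3054, 0.1839, 0.2824], E[r] = -0.1446, γ^t·E[r] = -0.076822, running G = -0.669094
t=7: π = [0.2282, 0.3054, 0.1839, 0.2824], E[r] = -0.1445, γ^t·E[r] = -0.069111, running G = -0.738205

G = -0.7382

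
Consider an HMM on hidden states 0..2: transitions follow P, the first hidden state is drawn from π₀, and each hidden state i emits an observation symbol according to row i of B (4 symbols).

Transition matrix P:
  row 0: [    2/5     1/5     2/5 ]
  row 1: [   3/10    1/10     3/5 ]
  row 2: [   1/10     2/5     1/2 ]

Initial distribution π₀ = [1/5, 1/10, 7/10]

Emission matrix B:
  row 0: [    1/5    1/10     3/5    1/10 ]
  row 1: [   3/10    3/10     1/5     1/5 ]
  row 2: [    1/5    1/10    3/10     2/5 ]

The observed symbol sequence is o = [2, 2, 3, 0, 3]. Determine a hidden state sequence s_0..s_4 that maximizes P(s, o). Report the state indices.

t=0: δ = [1.200e-01, 2.000e-02, 2.100e-01]  (obs o_0=2)
t=1: δ = [2.880e-02, 1.680e-02, 3.150e-02]  ψ = [0, 2, 2]  (obs o_1=2)
t=2: δ = [1.152e-03, 2.520e-03, 6.300e-03]  ψ = [0, 2, 2]  (obs o_2=3)
t=3: δ = [1.512e-04, 7.560e-04, 6.300e-04]  ψ = [1, 2, 2]  (obs o_3=0)
t=4: δ = [2.268e-05, 5.040e-05, 1.814e-04]  ψ = [1, 2, 1]  (obs o_4=3)
backtrack: best end state = 2; path = [2, 2, 2, 1, 2]

path = [2, 2, 2, 1, 2]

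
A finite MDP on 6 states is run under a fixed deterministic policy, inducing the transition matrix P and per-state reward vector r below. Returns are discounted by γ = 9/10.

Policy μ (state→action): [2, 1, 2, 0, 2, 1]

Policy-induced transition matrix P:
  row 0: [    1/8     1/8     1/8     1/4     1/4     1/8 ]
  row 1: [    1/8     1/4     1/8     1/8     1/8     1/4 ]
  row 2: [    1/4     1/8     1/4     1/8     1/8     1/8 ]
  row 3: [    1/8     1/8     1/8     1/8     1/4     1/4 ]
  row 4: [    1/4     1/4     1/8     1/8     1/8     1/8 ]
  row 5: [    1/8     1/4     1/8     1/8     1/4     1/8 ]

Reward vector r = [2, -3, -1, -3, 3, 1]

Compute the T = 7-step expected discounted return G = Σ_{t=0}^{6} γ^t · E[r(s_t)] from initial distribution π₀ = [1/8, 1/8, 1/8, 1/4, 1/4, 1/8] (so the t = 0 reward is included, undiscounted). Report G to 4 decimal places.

G = -0.5190

t=0: π = [0.1250, 0.1250, 0.1250, 0.2500, 0.2500, 0.1250], E[r] = -0.1250, γ^t·E[r] = -0.125000, running G = -0.125000
t=1: π = [0.1719, 0.1875, 0.1406, 0.1406, 0.1875, 0.1719], E[r] = -0.0469, γ^t·E[r] = -0.042188, running G = -0.167188
t=2: π = [0.1660, 0.1934, 0.1426, 0.1465, 0.1855, 0.1660], E[r] = -0.1074, γ^t·E[r] = -0.087012, running G = -0.254199
t=3: π = [0.1660, 0.1931, 0.1428, 0.1458, 0.1848, 0.1675], E[r] = -0.1055, γ^t·E[r] = -0.076887, running G = -0.331086
t=4: π = [0.1660, 0.1932, 0.1429, 0.1458, 0.1849, 0.1674], E[r] = -0.1057, γ^t·E[r] = -0.069318, running G = -0.400404
t=5: π = [0.1660, 0.1932, 0.1429, 0.1457, 0.1849, 0.1674], E[r] = -0.1057, γ^t·E[r] = -0.062400, running G = -0.462804
t=6: π = [0.1660, 0.1932, 0.1429, 0.1457, 0.1849, 0.1674], E[r] = -0.1057, γ^t·E[r] = -0.056161, running G = -0.518965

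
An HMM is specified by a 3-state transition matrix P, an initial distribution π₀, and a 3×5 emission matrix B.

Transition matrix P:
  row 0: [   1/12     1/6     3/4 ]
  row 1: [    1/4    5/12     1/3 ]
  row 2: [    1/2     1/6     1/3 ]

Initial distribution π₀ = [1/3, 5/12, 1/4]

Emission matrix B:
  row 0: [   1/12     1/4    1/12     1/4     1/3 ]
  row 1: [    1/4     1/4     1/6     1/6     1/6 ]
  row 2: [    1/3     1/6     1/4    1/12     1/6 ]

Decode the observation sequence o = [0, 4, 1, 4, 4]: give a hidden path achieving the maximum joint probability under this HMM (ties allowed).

t=0: δ = [2.778e-02, 1.042e-01, 8.333e-02]  (obs o_0=0)
t=1: δ = [1.389e-02, 7.234e-03, 5.787e-03]  ψ = [2, 1, 1]  (obs o_1=4)
t=2: δ = [7.234e-04, 7.535e-04, 1.736e-03]  ψ = [2, 1, 0]  (obs o_2=1)
t=3: δ = [2.894e-04, 5.233e-05, 9.645e-05]  ψ = [2, 1, 2]  (obs o_3=4)
t=4: δ = [1.608e-05, 8.038e-06, 3.617e-05]  ψ = [2, 0, 0]  (obs o_4=4)
backtrack: best end state = 2; path = [2, 0, 2, 0, 2]

path = [2, 0, 2, 0, 2]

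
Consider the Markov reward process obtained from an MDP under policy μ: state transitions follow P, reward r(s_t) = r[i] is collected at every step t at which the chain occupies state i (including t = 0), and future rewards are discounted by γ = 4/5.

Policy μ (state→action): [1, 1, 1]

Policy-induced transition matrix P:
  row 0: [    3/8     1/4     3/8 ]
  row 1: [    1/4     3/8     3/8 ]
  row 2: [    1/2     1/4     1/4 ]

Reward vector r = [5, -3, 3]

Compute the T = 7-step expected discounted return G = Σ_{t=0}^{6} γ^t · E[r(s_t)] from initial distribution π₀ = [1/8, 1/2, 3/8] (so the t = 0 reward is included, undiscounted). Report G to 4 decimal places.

G = 6.1105

t=0: π = [0.1250, 0.5000, 0.3750], E[r] = 0.2500, γ^t·E[r] = 0.250000, running G = 0.250000
t=1: π = [0.3594, 0.3125, 0.3281], E[r] = 1.8438, γ^t·E[r] = 1.475000, running G = 1.725000
t=2: π = [0.3770, 0.2891, 0.3340], E[r] = 2.0195, γ^t·E[r] = 1.292500, running G = 3.017500
t=3: π = [0.3806, 0.2861, 0.3333], E[r] = 2.0444, γ^t·E[r] = 1.046750, running G = 4.064250
t=4: π = [0.3809, 0.2858, 0.3333], E[r] = 2.0472, γ^t·E[r] = 0.838525, running G = 4.902775
t=5: π = [0.3809, 0.2857, 0.3333], E[r] = 2.0476, γ^t·E[r] = 0.670948, running G = 5.573723
t=6: π = [0.3810, 0.2857, 0.3333], E[r] = 2.0476, γ^t·E[r] = 0.536769, running G = 6.110492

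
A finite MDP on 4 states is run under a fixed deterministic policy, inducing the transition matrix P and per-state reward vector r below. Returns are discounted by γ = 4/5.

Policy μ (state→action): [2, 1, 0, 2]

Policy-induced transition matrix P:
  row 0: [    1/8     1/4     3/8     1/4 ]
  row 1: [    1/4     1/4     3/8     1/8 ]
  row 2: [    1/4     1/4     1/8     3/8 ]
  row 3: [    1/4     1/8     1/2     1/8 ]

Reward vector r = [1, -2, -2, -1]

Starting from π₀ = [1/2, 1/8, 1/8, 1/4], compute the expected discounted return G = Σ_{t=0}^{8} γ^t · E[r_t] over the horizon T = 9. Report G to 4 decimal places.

G = -3.9943

t=0: π = [0.5000, 0.1250, 0.1250, 0.2500], E[r] = -0.2500, γ^t·E[r] = -0.250000, running G = -0.250000
t=1: π = [0.1875, 0.2188, 0.3750, 0.2188], E[r] = -1.2188, γ^t·E[r] = -0.975000, running G = -1.225000
t=2: π = [0.2266, 0.2227, 0.3086, 0.2422], E[r] = -1.0781, γ^t·E[r] = -0.690000, running G = -1.915000
t=3: π = [0.2217, 0.2197, 0.3281, 0.2305], E[r] = -1.1045, γ^t·E[r] = -0.565500, running G = -2.480500
t=4: π = [0.2223, 0.2212, 0.3218, 0.2347], E[r] = -1.0984, γ^t·E[r] = -0.449900, running G = -2.930400
t=5: π = [0.2222, 0.2207, 0.3239, 0.2332], E[r] = -1.1001, γ^t·E[r] = -0.360490, running G = -3.290890
t=6: π = [0.2222, 0.2208, 0.3232, 0.2338], E[r] = -1.0996, γ^t·E[r] = -0.288248, running G = -3.579138
t=7: π = [0.2222, 0.2208, 0.3234, 0.2336], E[r] = -1.0998, γ^t·E[r] = -0.230637, running G = -3.809775
t=8: π = [0.2222, 0.2208, 0.3233, 0.2336], E[r] = -1.0997, γ^t·E[r] = -0.184499, running G = -3.994274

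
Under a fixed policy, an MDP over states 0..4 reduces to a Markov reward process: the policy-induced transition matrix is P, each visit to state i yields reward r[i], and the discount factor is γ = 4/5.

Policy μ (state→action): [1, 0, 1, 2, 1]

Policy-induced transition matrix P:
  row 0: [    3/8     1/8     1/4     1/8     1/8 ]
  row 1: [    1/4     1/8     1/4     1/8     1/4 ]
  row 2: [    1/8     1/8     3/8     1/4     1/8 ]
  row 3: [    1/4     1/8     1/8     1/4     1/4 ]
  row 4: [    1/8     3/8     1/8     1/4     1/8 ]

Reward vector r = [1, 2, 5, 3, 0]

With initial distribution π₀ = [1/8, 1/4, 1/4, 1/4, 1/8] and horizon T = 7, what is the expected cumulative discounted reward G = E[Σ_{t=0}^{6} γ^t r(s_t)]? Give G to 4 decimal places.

t=0: π = [0.1250, 0.2500, 0.2500, 0.2500, 0.1250], E[r] = 2.6250, γ^t·E[r] = 2.625000, running G = 2.625000
t=1: π = [0.2188, 0.1563, 0.2344, 0.2031, 0.1875], E[r] = 2.3125, γ^t·E[r] = 1.850000, running G = 4.475000
t=2: π = [0.2246, 0.1719, 0.2305, 0.2031, 0.1699], E[r] = 2.3301, γ^t·E[r] = 1.491250, running G = 5.966250
t=3: π = [0.2280, 0.1675, 0.2322, 0.2004, 0.1719], E[r] = 2.3252, γ^t·E[r] = 1.190500, running G = 7.156750
t=4: π = [0.2280, 0.1680, 0.2325, 0.2006, 0.1710], E[r] = 2.3280, γ^t·E[r] = 0.953563, running G = 8.110313
t=5: π = [0.2281, 0.1677, 0.2326, 0.2005, 0.1711], E[r] = 2.3282, γ^t·E[r] = 0.762890, running G = 8.873203
t=6: π = [0.2280, 0.1678, 0.2326, 0.2005, 0.1710], E[r] = 2.3283, γ^t·E[r] = 0.610351, running G = 9.483554

G = 9.4836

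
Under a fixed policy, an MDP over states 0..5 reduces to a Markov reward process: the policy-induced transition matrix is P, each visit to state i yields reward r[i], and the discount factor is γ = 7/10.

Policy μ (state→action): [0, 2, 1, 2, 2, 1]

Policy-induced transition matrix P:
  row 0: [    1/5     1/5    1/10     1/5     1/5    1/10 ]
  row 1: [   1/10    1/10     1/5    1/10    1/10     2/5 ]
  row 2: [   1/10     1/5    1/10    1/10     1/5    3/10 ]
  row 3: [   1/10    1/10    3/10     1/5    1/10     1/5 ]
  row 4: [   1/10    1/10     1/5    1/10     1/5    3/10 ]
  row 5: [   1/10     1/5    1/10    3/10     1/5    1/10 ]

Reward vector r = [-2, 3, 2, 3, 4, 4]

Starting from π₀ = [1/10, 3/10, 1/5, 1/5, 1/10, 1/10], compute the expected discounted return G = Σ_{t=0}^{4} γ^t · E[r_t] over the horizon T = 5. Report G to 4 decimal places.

G = 7.2553

t=0: π = [0.1000, 0.3000, 0.2000, 0.2000, 0.1000, 0.1000], E[r] = 2.5000, γ^t·E[r] = 2.500000, running G = 2.500000
t=1: π = [0.1100, 0.1400, 0.1800, 0.1500, 0.1500, 0.2700], E[r] = 2.6900, γ^t·E[r] = 1.883000, running G = 4.383000
t=2: π = [0.1110, 0.1560, 0.1590, 0.1800, 0.1710, 0.2230], E[r] = 2.6800, γ^t·E[r] = 1.313200, running G = 5.696200
t=3: π = [0.1111, 0.1493, 0.1687, 0.1737, 0.1664, 0.2308], E[r] = 2.6730, γ^t·E[r] = 0.916839, running G = 6.613039
t=4: π = [0.1111, 0.1511, 0.1663, 0.1746, 0.1677, 0.2292], E[r] = 2.6750, γ^t·E[r] = 0.642272, running G = 7.255311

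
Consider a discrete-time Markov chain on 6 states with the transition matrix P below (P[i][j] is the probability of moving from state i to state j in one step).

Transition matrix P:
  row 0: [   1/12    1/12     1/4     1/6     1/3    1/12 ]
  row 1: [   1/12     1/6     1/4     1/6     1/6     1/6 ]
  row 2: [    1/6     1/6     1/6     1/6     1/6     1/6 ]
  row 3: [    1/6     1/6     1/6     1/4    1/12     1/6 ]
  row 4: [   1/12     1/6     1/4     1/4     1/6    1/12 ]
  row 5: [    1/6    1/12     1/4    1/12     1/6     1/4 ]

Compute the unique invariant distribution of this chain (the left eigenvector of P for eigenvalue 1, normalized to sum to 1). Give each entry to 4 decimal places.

π = [0.1295, 0.1430, 0.2167, 0.1835, 0.1730, 0.1543]

Balance equations π_j = Σ_i π_i·P[i][j]:
  π_0 = 1/12·π_0 + 1/12·π_1 + 1/6·π_2 + 1/6·π_3 + 1/12·π_4 + 1/6·π_5
  π_1 = 1/12·π_0 + 1/6·π_1 + 1/6·π_2 + 1/6·π_3 + 1/6·π_4 + 1/12·π_5
  π_2 = 1/4·π_0 + 1/4·π_1 + 1/6·π_2 + 1/6·π_3 + 1/4·π_4 + 1/4·π_5
  π_3 = 1/6·π_0 + 1/6·π_1 + 1/6·π_2 + 1/4·π_3 + 1/4·π_4 + 1/12·π_5
  π_4 = 1/3·π_0 + 1/6·π_1 + 1/6·π_2 + 1/12·π_3 + 1/6·π_4 + 1/6·π_5
  normalize: π_0 + π_1 + π_2 + π_3 + π_4 + π_5 = 1
Solving the linear system gives exactly π = [29790/229967, 32888/229967, 49823/229967, 42202/229967, 39776/229967, 35488/229967].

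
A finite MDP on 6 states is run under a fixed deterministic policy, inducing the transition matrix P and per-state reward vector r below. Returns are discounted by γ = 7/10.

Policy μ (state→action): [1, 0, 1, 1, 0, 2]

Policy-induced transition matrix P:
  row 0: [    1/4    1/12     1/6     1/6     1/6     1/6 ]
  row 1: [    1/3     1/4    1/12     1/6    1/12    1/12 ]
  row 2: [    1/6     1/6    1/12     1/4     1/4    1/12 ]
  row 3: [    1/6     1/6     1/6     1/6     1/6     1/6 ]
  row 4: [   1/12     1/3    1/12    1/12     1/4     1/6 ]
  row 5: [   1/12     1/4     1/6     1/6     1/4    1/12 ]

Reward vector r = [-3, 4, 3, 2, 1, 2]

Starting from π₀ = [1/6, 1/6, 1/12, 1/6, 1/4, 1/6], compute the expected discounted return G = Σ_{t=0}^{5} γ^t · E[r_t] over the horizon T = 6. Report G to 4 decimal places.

t=0: π = [0.1667, 0.1667, 0.0833, 0.1667, 0.2500, 0.1667], E[r] = 1.3333, γ^t·E[r] = 1.333333, running G = 1.333333
t=1: π = [0.1736, 0.2222, 0.1250, 0.1528, 0.1944, 0.1319], E[r] = 1.5069, γ^t·E[r] = 1.054861, running G = 2.388194
t=2: π = [0.1910, 0.2141, 0.1215, 0.1609, 0.1858, 0.1267], E[r] = 1.4091, γ^t·E[r] = 0.690480, running G = 3.078675
t=3: π = [0.1922, 0.2101, 0.1232, 0.1613, 0.1850, 0.1281], E[r] = 1.3973, γ^t·E[r] = 0.479284, running G = 3.557958
t=4: π = [0.1916, 0.2097, 0.1235, 0.1615, 0.1855, 0.1282], E[r] = 1.3992, γ^t·E[r] = 0.335956, running G = 3.893914
t=5: π = [0.1914, 0.2098, 0.1234, 0.1615, 0.1856, 0.1282], E[r] = 1.4002, γ^t·E[r] = 0.235331, running G = 4.129245

G = 4.1292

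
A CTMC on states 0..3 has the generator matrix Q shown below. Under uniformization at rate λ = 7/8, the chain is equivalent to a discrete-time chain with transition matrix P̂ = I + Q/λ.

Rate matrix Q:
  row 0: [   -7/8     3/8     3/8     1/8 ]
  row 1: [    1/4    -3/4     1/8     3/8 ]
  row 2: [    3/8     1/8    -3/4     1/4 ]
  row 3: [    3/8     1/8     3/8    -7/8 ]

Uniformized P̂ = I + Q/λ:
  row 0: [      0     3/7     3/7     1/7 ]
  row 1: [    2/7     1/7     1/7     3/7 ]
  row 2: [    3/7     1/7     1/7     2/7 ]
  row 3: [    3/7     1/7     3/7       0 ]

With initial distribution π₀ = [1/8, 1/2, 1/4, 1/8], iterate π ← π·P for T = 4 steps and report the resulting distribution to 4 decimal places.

π = [0.2775, 0.2225, 0.2876, 0.2124]

t=0: π = [0.1250, 0.5000, 0.2500, 0.1250]
t=1: π = [0.3036, 0.1786, 0.2143, 0.3036]
t=2: π = [0.2730, 0.2296, 0.3163, 0.1811]
t=3: π = [0.2788, 0.2208, 0.2726, 0.2278]
t=4: π = [0.2775, 0.2225, 0.2876, 0.2124]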